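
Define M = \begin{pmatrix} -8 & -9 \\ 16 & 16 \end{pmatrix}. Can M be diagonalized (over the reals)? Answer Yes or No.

Characteristic polynomial: p(μ) = μ^2 - 8μ + 16 = (μ - 4)^2.
μ = 4 has algebraic multiplicity 2; rank(M − 4I) = 1, so geometric multiplicity = 1.
Geometric multiplicity < algebraic multiplicity, so M is not diagonalizable.

No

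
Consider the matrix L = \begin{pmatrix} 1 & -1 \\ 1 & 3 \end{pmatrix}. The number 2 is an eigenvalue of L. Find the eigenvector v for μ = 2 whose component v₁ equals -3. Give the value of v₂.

L − 2I = [[-1, -1], [1, 1]].
Solving (L − 2I)v = 0 gives the eigenspace spanned by (-3, 3).
With v₁ = -3, v = (-3, 3), so v₂ = 3.

3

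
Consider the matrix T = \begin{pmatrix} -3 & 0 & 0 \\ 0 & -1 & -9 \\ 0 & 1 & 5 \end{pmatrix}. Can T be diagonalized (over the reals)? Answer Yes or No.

Characteristic polynomial: p(r) = r^3 - r^2 - 8r + 12 = (r - 2)^2(r + 3).
r = 2 has algebraic multiplicity 2; rank(T − 2I) = 2, so geometric multiplicity = 1.
Geometric multiplicity < algebraic multiplicity, so T is not diagonalizable.

No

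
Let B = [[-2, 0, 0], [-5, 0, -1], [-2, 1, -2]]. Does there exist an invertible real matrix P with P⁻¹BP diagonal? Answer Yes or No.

No

Characteristic polynomial: p(t) = t^3 + 4t^2 + 5t + 2 = (t + 1)^2(t + 2).
t = -1 has algebraic multiplicity 2; rank(B + 1I) = 2, so geometric multiplicity = 1.
Geometric multiplicity < algebraic multiplicity, so B is not diagonalizable.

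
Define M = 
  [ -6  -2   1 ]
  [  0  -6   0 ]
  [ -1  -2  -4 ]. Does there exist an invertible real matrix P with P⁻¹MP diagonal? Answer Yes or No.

Characteristic polynomial: p(λ) = λ^3 + 16λ^2 + 85λ + 150 = (λ + 5)^2(λ + 6).
λ = -5 has algebraic multiplicity 2; rank(M + 5I) = 2, so geometric multiplicity = 1.
Geometric multiplicity < algebraic multiplicity, so M is not diagonalizable.

No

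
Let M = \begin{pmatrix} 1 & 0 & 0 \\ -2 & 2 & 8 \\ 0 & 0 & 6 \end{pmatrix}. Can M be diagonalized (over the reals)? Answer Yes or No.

Yes

Characteristic polynomial: p(λ) = λ^3 - 9λ^2 + 20λ - 12 = (λ - 6)(λ - 2)(λ - 1).
All 3 eigenvalues are distinct, so M is diagonalizable.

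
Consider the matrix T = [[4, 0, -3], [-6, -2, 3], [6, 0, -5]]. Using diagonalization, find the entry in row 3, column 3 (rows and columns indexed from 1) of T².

7

Characteristic polynomial: r^3 + 3r^2 - 4 = (r - 1)(r + 2)^2, so the eigenvalues are -2, -2, 1.
r=1: eigenvector (-1, 1, -1).
r=-2: eigenvector (0, 1, 0).
r=-2: eigenvector (1, -2, 2).
P = [[-1, 0, 1], [1, 1, -2], [-1, 0, 2]], D = diag(1, -2, -2), P⁻¹ = [[-2, 0, 1], [0, 1, 1], [-1, 0, 1]].
T² = P·diag(1, 4, 4)·P⁻¹ = [[-2, 0, 3], [6, 4, -3], [-6, 0, 7]].
The requested entry is 7.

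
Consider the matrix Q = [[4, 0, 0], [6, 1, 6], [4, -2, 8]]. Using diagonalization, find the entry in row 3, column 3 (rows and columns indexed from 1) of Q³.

308

Characteristic polynomial: r^3 - 13r^2 + 56r - 80 = (r - 5)(r - 4)^2, so the eigenvalues are 4, 4, 5.
r=5: eigenvector (0, -3, -2).
r=4: eigenvector (1, 2, 0).
r=4: eigenvector (0, 2, 1).
P = [[0, 1, 0], [-3, 2, 2], [-2, 0, 1]], D = diag(5, 4, 4), P⁻¹ = [[-2, 1, -2], [1, 0, 0], [-4, 2, -3]].
Q³ = P·diag(125, 64, 64)·P⁻¹ = [[64, 0, 0], [366, -119, 366], [244, -122, 308]].
The requested entry is 308.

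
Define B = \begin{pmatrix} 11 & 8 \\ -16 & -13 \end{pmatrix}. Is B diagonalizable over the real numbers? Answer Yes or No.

Characteristic polynomial: p(t) = t^2 + 2t - 15 = (t - 3)(t + 5).
All 2 eigenvalues are distinct, so B is diagonalizable.

Yes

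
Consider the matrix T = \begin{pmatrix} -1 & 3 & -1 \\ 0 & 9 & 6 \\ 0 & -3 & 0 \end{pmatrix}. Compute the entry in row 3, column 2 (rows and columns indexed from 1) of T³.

Characteristic polynomial: s^3 - 8s^2 + 9s + 18 = (s - 6)(s - 3)(s + 1), so the eigenvalues are -1, 3, 6.
s=6: eigenvector (1, 2, -1).
s=-1: eigenvector (1, 0, 0).
s=3: eigenvector (-1, -1, 1).
P = [[1, 1, -1], [2, 0, -1], [-1, 0, 1]], D = diag(6, -1, 3), P⁻¹ = [[0, 1, 1], [1, 0, 1], [0, 1, 2]].
T³ = P·diag(216, -1, 27)·P⁻¹ = [[-1, 189, 161], [0, 405, 378], [0, -189, -162]].
The requested entry is -189.

-189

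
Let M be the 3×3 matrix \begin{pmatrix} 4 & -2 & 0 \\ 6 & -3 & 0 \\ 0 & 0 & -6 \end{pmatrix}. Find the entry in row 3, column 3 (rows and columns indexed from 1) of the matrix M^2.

36

Characteristic polynomial: s^3 + 5s^2 - 6s = s(s - 1)(s + 6), so the eigenvalues are -6, 0, 1.
s=1: eigenvector (2, 3, 0).
s=0: eigenvector (-1, -2, 0).
s=-6: eigenvector (0, 0, 1).
P = [[2, -1, 0], [3, -2, 0], [0, 0, 1]], D = diag(1, 0, -6), P⁻¹ = [[2, -1, 0], [3, -2, 0], [0, 0, 1]].
M² = P·diag(1, 0, 36)·P⁻¹ = [[4, -2, 0], [6, -3, 0], [0, 0, 36]].
The requested entry is 36.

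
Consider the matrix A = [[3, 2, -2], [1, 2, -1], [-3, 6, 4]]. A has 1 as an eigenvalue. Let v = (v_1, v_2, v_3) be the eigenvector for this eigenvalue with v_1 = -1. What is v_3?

A − 1I = [[2, 2, -2], [1, 1, -1], [-3, 6, 3]].
Solving (A − 1I)v = 0 gives the eigenspace spanned by (-1, 0, -1).
With v_1 = -1, v = (-1, 0, -1), so v_3 = -1.

-1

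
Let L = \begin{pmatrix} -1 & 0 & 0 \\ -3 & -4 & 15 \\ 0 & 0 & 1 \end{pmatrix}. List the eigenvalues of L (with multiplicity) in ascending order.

Characteristic polynomial: p(μ) = μ^3 + 4μ^2 - μ - 4 = (μ - 1)(μ + 1)(μ + 4).
Roots (with multiplicity): -4, -1, 1.

-4, -1, 1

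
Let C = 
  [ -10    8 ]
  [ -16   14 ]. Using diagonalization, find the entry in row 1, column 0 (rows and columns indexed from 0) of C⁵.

Characteristic polynomial: r^2 - 4r - 12 = (r - 6)(r + 2), so the eigenvalues are -2, 6.
r=-2: eigenvector (-1, -1).
r=6: eigenvector (1, 2).
P = [[-1, 1], [-1, 2]], D = diag(-2, 6), P⁻¹ = [[-2, 1], [-1, 1]].
C⁵ = P·diag(-32, 7776)·P⁻¹ = [[-7840, 7808], [-15616, 15584]].
The requested entry is -15616.

-15616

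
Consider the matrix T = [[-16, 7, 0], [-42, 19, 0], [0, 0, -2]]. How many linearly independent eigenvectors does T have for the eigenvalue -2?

2

T + 2I = [[-14, 7, 0], [-42, 21, 0], [0, 0, 0]].
This matrix has rank 1, so its null space has dimension 3 − 1 = 2.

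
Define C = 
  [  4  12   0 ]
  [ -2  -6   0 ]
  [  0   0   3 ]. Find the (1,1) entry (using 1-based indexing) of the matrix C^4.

-32

Characteristic polynomial: s^3 - s^2 - 6s = s(s - 3)(s + 2), so the eigenvalues are -2, 0, 3.
s=0: eigenvector (3, -1, 0).
s=-2: eigenvector (-2, 1, 0).
s=3: eigenvector (0, 0, 1).
P = [[3, -2, 0], [-1, 1, 0], [0, 0, 1]], D = diag(0, -2, 3), P⁻¹ = [[1, 2, 0], [1, 3, 0], [0, 0, 1]].
C⁴ = P·diag(0, 16, 81)·P⁻¹ = [[-32, -96, 0], [16, 48, 0], [0, 0, 81]].
The requested entry is -32.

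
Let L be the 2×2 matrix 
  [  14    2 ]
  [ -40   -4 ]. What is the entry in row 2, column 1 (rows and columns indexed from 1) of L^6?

-851200

Characteristic polynomial: r^2 - 10r + 24 = (r - 6)(r - 4), so the eigenvalues are 4, 6.
r=4: eigenvector (-1, 5).
r=6: eigenvector (1, -4).
P = [[-1, 1], [5, -4]], D = diag(4, 6), P⁻¹ = [[4, 1], [5, 1]].
L⁶ = P·diag(4096, 46656)·P⁻¹ = [[216896, 42560], [-851200, -166144]].
The requested entry is -851200.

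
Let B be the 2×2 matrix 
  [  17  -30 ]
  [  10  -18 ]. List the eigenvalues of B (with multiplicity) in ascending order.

-3, 2

Characteristic polynomial: p(r) = r^2 + r - 6 = (r - 2)(r + 3).
Roots (with multiplicity): -3, 2.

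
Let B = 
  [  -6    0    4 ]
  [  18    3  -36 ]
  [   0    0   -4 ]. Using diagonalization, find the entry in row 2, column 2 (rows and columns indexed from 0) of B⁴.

Characteristic polynomial: s^3 + 7s^2 - 6s - 72 = (s - 3)(s + 4)(s + 6), so the eigenvalues are -6, -4, 3.
s=-6: eigenvector (1, -2, 0).
s=-4: eigenvector (2, 0, 1).
s=3: eigenvector (0, 1, 0).
P = [[1, 2, 0], [-2, 0, 1], [0, 1, 0]], D = diag(-6, -4, 3), P⁻¹ = [[1, 0, -2], [0, 0, 1], [2, 1, -4]].
B⁴ = P·diag(1296, 256, 81)·P⁻¹ = [[1296, 0, -2080], [-2430, 81, 4860], [0, 0, 256]].
The requested entry is 256.

256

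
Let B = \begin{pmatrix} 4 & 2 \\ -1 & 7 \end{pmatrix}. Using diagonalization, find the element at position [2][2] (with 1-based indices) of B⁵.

Characteristic polynomial: t^2 - 11t + 30 = (t - 6)(t - 5), so the eigenvalues are 5, 6.
t=5: eigenvector (2, 1).
t=6: eigenvector (1, 1).
P = [[2, 1], [1, 1]], D = diag(5, 6), P⁻¹ = [[1, -1], [-1, 2]].
B⁵ = P·diag(3125, 7776)·P⁻¹ = [[-1526, 9302], [-4651, 12427]].
The requested entry is 12427.

12427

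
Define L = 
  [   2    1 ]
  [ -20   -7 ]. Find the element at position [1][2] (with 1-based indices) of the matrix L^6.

Characteristic polynomial: s^2 + 5s + 6 = (s + 2)(s + 3), so the eigenvalues are -3, -2.
s=-3: eigenvector (-1, 5).
s=-2: eigenvector (1, -4).
P = [[-1, 1], [5, -4]], D = diag(-3, -2), P⁻¹ = [[4, 1], [5, 1]].
L⁶ = P·diag(729, 64)·P⁻¹ = [[-2596, -665], [13300, 3389]].
The requested entry is -665.

-665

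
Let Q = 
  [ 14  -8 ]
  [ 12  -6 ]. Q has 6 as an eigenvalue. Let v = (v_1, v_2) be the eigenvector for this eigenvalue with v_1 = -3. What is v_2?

Q − 6I = [[8, -8], [12, -12]].
Solving (Q − 6I)v = 0 gives the eigenspace spanned by (-3, -3).
With v_1 = -3, v = (-3, -3), so v_2 = -3.

-3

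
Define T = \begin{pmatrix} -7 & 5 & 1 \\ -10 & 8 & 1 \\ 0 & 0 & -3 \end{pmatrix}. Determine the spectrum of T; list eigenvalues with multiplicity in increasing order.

-3, -2, 3

Characteristic polynomial: p(μ) = μ^3 + 2μ^2 - 9μ - 18 = (μ - 3)(μ + 2)(μ + 3).
Roots (with multiplicity): -3, -2, 3.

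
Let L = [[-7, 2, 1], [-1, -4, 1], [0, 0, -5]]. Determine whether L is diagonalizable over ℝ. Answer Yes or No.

No

Characteristic polynomial: p(λ) = λ^3 + 16λ^2 + 85λ + 150 = (λ + 5)^2(λ + 6).
λ = -5 has algebraic multiplicity 2; rank(L + 5I) = 2, so geometric multiplicity = 1.
Geometric multiplicity < algebraic multiplicity, so L is not diagonalizable.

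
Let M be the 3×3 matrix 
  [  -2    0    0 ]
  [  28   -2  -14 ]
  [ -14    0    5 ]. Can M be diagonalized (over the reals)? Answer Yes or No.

Characteristic polynomial: p(r) = r^3 - r^2 - 16r - 20 = (r - 5)(r + 2)^2.
r = -2 has algebraic multiplicity 2; rank(M + 2I) = 1, so geometric multiplicity = 2.
Every eigenvalue has geometric = algebraic multiplicity, so M is diagonalizable.

Yes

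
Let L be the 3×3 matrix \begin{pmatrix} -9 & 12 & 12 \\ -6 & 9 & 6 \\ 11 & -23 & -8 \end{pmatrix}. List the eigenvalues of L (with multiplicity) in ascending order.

Characteristic polynomial: p(t) = t^3 + 8t^2 - 3t - 90 = (t - 3)(t + 5)(t + 6).
Roots (with multiplicity): -6, -5, 3.

-6, -5, 3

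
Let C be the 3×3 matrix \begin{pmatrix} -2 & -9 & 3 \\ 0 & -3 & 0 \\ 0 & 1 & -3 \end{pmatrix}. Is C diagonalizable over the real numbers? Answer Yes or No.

No

Characteristic polynomial: p(t) = t^3 + 8t^2 + 21t + 18 = (t + 2)(t + 3)^2.
t = -3 has algebraic multiplicity 2; rank(C + 3I) = 2, so geometric multiplicity = 1.
Geometric multiplicity < algebraic multiplicity, so C is not diagonalizable.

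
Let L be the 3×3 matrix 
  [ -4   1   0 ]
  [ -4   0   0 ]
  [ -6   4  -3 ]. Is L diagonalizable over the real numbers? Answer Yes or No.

No

Characteristic polynomial: p(μ) = μ^3 + 7μ^2 + 16μ + 12 = (μ + 2)^2(μ + 3).
μ = -2 has algebraic multiplicity 2; rank(L + 2I) = 2, so geometric multiplicity = 1.
Geometric multiplicity < algebraic multiplicity, so L is not diagonalizable.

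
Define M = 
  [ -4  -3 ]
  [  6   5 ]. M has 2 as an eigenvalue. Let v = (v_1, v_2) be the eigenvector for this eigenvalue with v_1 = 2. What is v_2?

-4

M − 2I = [[-6, -3], [6, 3]].
Solving (M − 2I)v = 0 gives the eigenspace spanned by (2, -4).
With v_1 = 2, v = (2, -4), so v_2 = -4.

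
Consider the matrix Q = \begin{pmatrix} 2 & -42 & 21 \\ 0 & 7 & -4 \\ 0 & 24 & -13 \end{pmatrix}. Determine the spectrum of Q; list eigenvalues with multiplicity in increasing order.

Characteristic polynomial: p(μ) = μ^3 + 4μ^2 - 7μ - 10 = (μ - 2)(μ + 1)(μ + 5).
Roots (with multiplicity): -5, -1, 2.

-5, -1, 2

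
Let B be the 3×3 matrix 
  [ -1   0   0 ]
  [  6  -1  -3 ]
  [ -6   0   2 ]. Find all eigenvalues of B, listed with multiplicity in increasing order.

-1, -1, 2

Characteristic polynomial: p(r) = r^3 - 3r - 2 = (r - 2)(r + 1)^2.
Roots (with multiplicity): -1, -1, 2.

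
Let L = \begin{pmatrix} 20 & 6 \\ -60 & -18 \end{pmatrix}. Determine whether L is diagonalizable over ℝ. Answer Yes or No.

Yes

Characteristic polynomial: p(r) = r^2 - 2r = r(r - 2).
All 2 eigenvalues are distinct, so L is diagonalizable.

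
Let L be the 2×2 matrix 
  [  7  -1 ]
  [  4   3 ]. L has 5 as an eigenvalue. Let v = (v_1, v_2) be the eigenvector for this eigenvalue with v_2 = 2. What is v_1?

L − 5I = [[2, -1], [4, -2]].
Solving (L − 5I)v = 0 gives the eigenspace spanned by (1, 2).
With v_2 = 2, v = (1, 2), so v_1 = 1.

1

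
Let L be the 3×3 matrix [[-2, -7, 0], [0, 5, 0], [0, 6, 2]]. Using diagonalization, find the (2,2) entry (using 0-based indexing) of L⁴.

16

Characteristic polynomial: μ^3 - 5μ^2 - 4μ + 20 = (μ - 5)(μ - 2)(μ + 2), so the eigenvalues are -2, 2, 5.
μ=-2: eigenvector (1, 0, 0).
μ=5: eigenvector (-1, 1, 2).
μ=2: eigenvector (0, 0, 1).
P = [[1, -1, 0], [0, 1, 0], [0, 2, 1]], D = diag(-2, 5, 2), P⁻¹ = [[1, 1, 0], [0, 1, 0], [0, -2, 1]].
L⁴ = P·diag(16, 625, 16)·P⁻¹ = [[16, -609, 0], [0, 625, 0], [0, 1218, 16]].
The requested entry is 16.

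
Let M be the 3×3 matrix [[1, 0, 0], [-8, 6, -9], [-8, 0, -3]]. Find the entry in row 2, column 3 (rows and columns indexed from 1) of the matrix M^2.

-27

Characteristic polynomial: s^3 - 4s^2 - 15s + 18 = (s - 6)(s - 1)(s + 3), so the eigenvalues are -3, 1, 6.
s=6: eigenvector (0, 1, 0).
s=1: eigenvector (1, -2, -2).
s=-3: eigenvector (0, 1, 1).
P = [[0, 1, 0], [1, -2, 1], [0, -2, 1]], D = diag(6, 1, -3), P⁻¹ = [[0, 1, -1], [1, 0, 0], [2, 0, 1]].
M² = P·diag(36, 1, 9)·P⁻¹ = [[1, 0, 0], [16, 36, -27], [16, 0, 9]].
The requested entry is -27.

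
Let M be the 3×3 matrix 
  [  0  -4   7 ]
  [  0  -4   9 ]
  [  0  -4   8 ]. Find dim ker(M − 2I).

1

M − 2I = [[-2, -4, 7], [0, -6, 9], [0, -4, 6]].
This matrix has rank 2, so its null space has dimension 3 − 2 = 1.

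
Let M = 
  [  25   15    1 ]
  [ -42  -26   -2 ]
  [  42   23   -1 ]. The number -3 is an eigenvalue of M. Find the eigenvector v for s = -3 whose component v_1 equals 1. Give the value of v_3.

2

M + 3I = [[28, 15, 1], [-42, -23, -2], [42, 23, 2]].
Solving (M + 3I)v = 0 gives the eigenspace spanned by (1, -2, 2).
With v_1 = 1, v = (1, -2, 2), so v_3 = 2.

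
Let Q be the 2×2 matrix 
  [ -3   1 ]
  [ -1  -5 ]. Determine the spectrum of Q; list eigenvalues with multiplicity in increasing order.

-4, -4

Characteristic polynomial: p(t) = t^2 + 8t + 16 = (t + 4)^2.
Roots (with multiplicity): -4, -4.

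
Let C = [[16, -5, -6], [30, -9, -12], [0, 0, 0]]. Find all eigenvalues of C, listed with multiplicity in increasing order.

Characteristic polynomial: p(t) = t^3 - 7t^2 + 6t = t(t - 6)(t - 1).
Roots (with multiplicity): 0, 1, 6.

0, 1, 6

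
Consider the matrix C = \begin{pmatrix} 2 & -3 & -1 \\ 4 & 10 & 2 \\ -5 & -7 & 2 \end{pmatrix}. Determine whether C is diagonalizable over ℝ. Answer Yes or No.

Characteristic polynomial: p(t) = t^3 - 14t^2 + 65t - 100 = (t - 5)^2(t - 4).
t = 5 has algebraic multiplicity 2; rank(C − 5I) = 2, so geometric multiplicity = 1.
Geometric multiplicity < algebraic multiplicity, so C is not diagonalizable.

No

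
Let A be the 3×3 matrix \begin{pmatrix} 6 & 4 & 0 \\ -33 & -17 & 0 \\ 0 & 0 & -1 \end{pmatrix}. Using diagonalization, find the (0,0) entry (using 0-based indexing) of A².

-96

Characteristic polynomial: r^3 + 12r^2 + 41r + 30 = (r + 1)(r + 5)(r + 6), so the eigenvalues are -6, -5, -1.
r=-6: eigenvector (1, -3, 0).
r=-5: eigenvector (4, -11, 0).
r=-1: eigenvector (0, 0, 1).
P = [[1, 4, 0], [-3, -11, 0], [0, 0, 1]], D = diag(-6, -5, -1), P⁻¹ = [[-11, -4, 0], [3, 1, 0], [0, 0, 1]].
A² = P·diag(36, 25, 1)·P⁻¹ = [[-96, -44, 0], [363, 157, 0], [0, 0, 1]].
The requested entry is -96.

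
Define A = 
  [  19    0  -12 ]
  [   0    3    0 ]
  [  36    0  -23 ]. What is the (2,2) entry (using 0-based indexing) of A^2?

97

Characteristic polynomial: s^3 + s^2 - 17s + 15 = (s - 3)(s - 1)(s + 5), so the eigenvalues are -5, 1, 3.
s=-5: eigenvector (1, 0, 2).
s=3: eigenvector (0, 1, 0).
s=1: eigenvector (-2, 0, -3).
P = [[1, 0, -2], [0, 1, 0], [2, 0, -3]], D = diag(-5, 3, 1), P⁻¹ = [[-3, 0, 2], [0, 1, 0], [-2, 0, 1]].
A² = P·diag(25, 9, 1)·P⁻¹ = [[-71, 0, 48], [0, 9, 0], [-144, 0, 97]].
The requested entry is 97.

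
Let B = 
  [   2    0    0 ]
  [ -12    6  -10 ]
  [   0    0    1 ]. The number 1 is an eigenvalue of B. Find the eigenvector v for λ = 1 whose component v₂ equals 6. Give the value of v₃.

3

B − 1I = [[1, 0, 0], [-12, 5, -10], [0, 0, 0]].
Solving (B − 1I)v = 0 gives the eigenspace spanned by (0, 6, 3).
With v₂ = 6, v = (0, 6, 3), so v₃ = 3.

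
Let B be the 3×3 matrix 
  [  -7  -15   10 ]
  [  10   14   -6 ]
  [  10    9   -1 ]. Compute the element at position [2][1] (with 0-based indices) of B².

Characteristic polynomial: s^3 - 6s^2 - s + 30 = (s - 5)(s - 3)(s + 2), so the eigenvalues are -2, 3, 5.
s=5: eigenvector (0, 2, 3).
s=-2: eigenvector (1, -1, -1).
s=3: eigenvector (1, -2, -2).
P = [[0, 1, 1], [2, -1, -2], [3, -1, -2]], D = diag(5, -2, 3), P⁻¹ = [[0, -1, 1], [2, 3, -2], [-1, -3, 2]].
B² = P·diag(25, 4, 9)·P⁻¹ = [[-1, -15, 10], [10, -8, 22], [10, -33, 47]].
The requested entry is -33.

-33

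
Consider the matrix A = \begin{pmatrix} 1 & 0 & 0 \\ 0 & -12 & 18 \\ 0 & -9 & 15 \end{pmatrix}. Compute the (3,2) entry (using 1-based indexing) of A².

-27

Characteristic polynomial: λ^3 - 4λ^2 - 15λ + 18 = (λ - 6)(λ - 1)(λ + 3), so the eigenvalues are -3, 1, 6.
λ=6: eigenvector (0, 1, 1).
λ=1: eigenvector (1, 0, 0).
λ=-3: eigenvector (0, -2, -1).
P = [[0, 1, 0], [1, 0, -2], [1, 0, -1]], D = diag(6, 1, -3), P⁻¹ = [[0, -1, 2], [1, 0, 0], [0, -1, 1]].
A² = P·diag(36, 1, 9)·P⁻¹ = [[1, 0, 0], [0, -18, 54], [0, -27, 63]].
The requested entry is -27.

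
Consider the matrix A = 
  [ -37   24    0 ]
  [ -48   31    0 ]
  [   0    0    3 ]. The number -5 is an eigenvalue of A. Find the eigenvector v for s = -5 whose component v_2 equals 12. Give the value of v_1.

9

A + 5I = [[-32, 24, 0], [-48, 36, 0], [0, 0, 8]].
Solving (A + 5I)v = 0 gives the eigenspace spanned by (9, 12, 0).
With v_2 = 12, v = (9, 12, 0), so v_1 = 9.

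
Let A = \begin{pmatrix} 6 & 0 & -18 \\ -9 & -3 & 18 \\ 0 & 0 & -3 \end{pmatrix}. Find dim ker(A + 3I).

A + 3I = [[9, 0, -18], [-9, 0, 18], [0, 0, 0]].
This matrix has rank 1, so its null space has dimension 3 − 1 = 2.

2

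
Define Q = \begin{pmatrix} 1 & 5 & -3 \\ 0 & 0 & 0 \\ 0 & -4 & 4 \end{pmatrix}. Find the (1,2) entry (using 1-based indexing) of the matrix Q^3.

Characteristic polynomial: r^3 - 5r^2 + 4r = r(r - 4)(r - 1), so the eigenvalues are 0, 1, 4.
r=1: eigenvector (1, 0, 0).
r=0: eigenvector (-2, 1, 1).
r=4: eigenvector (-1, 0, 1).
P = [[1, -2, -1], [0, 1, 0], [0, 1, 1]], D = diag(1, 0, 4), P⁻¹ = [[1, 1, 1], [0, 1, 0], [0, -1, 1]].
Q³ = P·diag(1, 0, 64)·P⁻¹ = [[1, 65, -63], [0, 0, 0], [0, -64, 64]].
The requested entry is 65.

65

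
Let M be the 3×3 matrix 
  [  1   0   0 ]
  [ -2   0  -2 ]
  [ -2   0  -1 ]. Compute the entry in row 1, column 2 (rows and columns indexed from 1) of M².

Characteristic polynomial: λ^3 - λ = λ(λ - 1)(λ + 1), so the eigenvalues are -1, 0, 1.
λ=1: eigenvector (1, 0, -1).
λ=0: eigenvector (0, 1, 0).
λ=-1: eigenvector (0, 2, 1).
P = [[1, 0, 0], [0, 1, 2], [-1, 0, 1]], D = diag(1, 0, -1), P⁻¹ = [[1, 0, 0], [-2, 1, -2], [1, 0, 1]].
M² = P·diag(1, 0, 1)·P⁻¹ = [[1, 0, 0], [2, 0, 2], [0, 0, 1]].
The requested entry is 0.

0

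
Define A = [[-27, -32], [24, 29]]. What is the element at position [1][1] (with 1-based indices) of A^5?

Characteristic polynomial: t^2 - 2t - 15 = (t - 5)(t + 3), so the eigenvalues are -3, 5.
t=5: eigenvector (1, -1).
t=-3: eigenvector (4, -3).
P = [[1, 4], [-1, -3]], D = diag(5, -3), P⁻¹ = [[-3, -4], [1, 1]].
A⁵ = P·diag(3125, -243)·P⁻¹ = [[-10347, -13472], [10104, 13229]].
The requested entry is -10347.

-10347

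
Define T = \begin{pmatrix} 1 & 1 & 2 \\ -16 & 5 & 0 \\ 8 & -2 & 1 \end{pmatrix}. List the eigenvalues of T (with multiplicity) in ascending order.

1, 1, 5

Characteristic polynomial: p(μ) = μ^3 - 7μ^2 + 11μ - 5 = (μ - 5)(μ - 1)^2.
Roots (with multiplicity): 1, 1, 5.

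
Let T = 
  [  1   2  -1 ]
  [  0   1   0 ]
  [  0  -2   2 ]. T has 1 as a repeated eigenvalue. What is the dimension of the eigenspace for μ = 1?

2

T − 1I = [[0, 2, -1], [0, 0, 0], [0, -2, 1]].
This matrix has rank 1, so its null space has dimension 3 − 1 = 2.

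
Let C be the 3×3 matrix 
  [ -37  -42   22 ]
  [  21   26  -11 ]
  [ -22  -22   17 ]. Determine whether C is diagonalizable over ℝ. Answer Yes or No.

Characteristic polynomial: p(μ) = μ^3 - 6μ^2 - 25μ + 150 = (μ - 6)(μ - 5)(μ + 5).
All 3 eigenvalues are distinct, so C is diagonalizable.

Yes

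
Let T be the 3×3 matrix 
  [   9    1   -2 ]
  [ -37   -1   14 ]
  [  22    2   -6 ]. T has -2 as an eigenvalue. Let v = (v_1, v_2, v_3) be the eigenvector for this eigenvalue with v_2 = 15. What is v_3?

-9

T + 2I = [[11, 1, -2], [-37, 1, 14], [22, 2, -4]].
Solving (T + 2I)v = 0 gives the eigenspace spanned by (-3, 15, -9).
With v_2 = 15, v = (-3, 15, -9), so v_3 = -9.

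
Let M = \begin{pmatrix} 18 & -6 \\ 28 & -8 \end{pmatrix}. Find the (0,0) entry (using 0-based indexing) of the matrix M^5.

Characteristic polynomial: s^2 - 10s + 24 = (s - 6)(s - 4), so the eigenvalues are 4, 6.
s=6: eigenvector (1, 2).
s=4: eigenvector (3, 7).
P = [[1, 3], [2, 7]], D = diag(6, 4), P⁻¹ = [[7, -3], [-2, 1]].
M⁵ = P·diag(7776, 1024)·P⁻¹ = [[48288, -20256], [94528, -39488]].
The requested entry is 48288.

48288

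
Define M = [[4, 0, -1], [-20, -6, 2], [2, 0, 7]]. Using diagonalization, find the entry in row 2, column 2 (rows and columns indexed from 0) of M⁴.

Characteristic polynomial: t^3 - 5t^2 - 36t + 180 = (t - 6)(t - 5)(t + 6), so the eigenvalues are -6, 5, 6.
t=5: eigenvector (1, -2, -1).
t=-6: eigenvector (0, 1, 0).
t=6: eigenvector (-1, 2, 2).
P = [[1, 0, -1], [-2, 1, 2], [-1, 0, 2]], D = diag(5, -6, 6), P⁻¹ = [[2, 0, 1], [2, 1, 0], [1, 0, 1]].
M⁴ = P·diag(625, 1296, 1296)·P⁻¹ = [[-46, 0, -671], [2684, 1296, 1342], [1342, 0, 1967]].
The requested entry is 1967.

1967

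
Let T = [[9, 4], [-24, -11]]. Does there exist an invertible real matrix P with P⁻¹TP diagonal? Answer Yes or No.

Yes

Characteristic polynomial: p(s) = s^2 + 2s - 3 = (s - 1)(s + 3).
All 2 eigenvalues are distinct, so T is diagonalizable.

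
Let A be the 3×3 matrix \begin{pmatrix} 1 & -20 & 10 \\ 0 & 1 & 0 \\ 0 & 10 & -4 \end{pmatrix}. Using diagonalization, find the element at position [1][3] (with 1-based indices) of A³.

Characteristic polynomial: μ^3 + 2μ^2 - 7μ + 4 = (μ - 1)^2(μ + 4), so the eigenvalues are -4, 1, 1.
μ=1: eigenvector (1, 0, 0).
μ=-4: eigenvector (-2, 0, 1).
μ=1: eigenvector (-4, 1, 2).
P = [[1, -2, -4], [0, 0, 1], [0, 1, 2]], D = diag(1, -4, 1), P⁻¹ = [[1, 0, 2], [0, -2, 1], [0, 1, 0]].
A³ = P·diag(1, -64, 1)·P⁻¹ = [[1, -260, 130], [0, 1, 0], [0, 130, -64]].
The requested entry is 130.

130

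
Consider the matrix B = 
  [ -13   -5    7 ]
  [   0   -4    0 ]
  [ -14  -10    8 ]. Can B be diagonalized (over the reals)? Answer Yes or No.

Yes

Characteristic polynomial: p(t) = t^3 + 9t^2 + 14t - 24 = (t - 1)(t + 4)(t + 6).
All 3 eigenvalues are distinct, so B is diagonalizable.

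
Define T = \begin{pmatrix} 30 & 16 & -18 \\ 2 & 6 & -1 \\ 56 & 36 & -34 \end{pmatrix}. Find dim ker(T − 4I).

T − 4I = [[26, 16, -18], [2, 2, -1], [56, 36, -38]].
This matrix has rank 2, so its null space has dimension 3 − 2 = 1.

1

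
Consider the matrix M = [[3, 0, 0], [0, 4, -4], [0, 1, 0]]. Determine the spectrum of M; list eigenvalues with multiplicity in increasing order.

2, 2, 3

Characteristic polynomial: p(r) = r^3 - 7r^2 + 16r - 12 = (r - 3)(r - 2)^2.
Roots (with multiplicity): 2, 2, 3.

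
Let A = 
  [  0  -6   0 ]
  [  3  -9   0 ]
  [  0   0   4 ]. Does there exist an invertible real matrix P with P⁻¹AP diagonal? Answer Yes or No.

Characteristic polynomial: p(r) = r^3 + 5r^2 - 18r - 72 = (r - 4)(r + 3)(r + 6).
All 3 eigenvalues are distinct, so A is diagonalizable.

Yes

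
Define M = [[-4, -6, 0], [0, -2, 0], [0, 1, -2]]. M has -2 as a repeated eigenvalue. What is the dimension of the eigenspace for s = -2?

M + 2I = [[-2, -6, 0], [0, 0, 0], [0, 1, 0]].
This matrix has rank 2, so its null space has dimension 3 − 2 = 1.

1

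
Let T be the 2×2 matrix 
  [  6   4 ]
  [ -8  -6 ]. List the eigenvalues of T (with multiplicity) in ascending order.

-2, 2

Characteristic polynomial: p(λ) = λ^2 - 4 = (λ - 2)(λ + 2).
Roots (with multiplicity): -2, 2.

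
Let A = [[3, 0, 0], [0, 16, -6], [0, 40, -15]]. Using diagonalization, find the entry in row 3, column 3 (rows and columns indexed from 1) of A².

-15

Characteristic polynomial: t^3 - 4t^2 + 3t = t(t - 3)(t - 1), so the eigenvalues are 0, 1, 3.
t=1: eigenvector (0, 2, 5).
t=0: eigenvector (0, -3, -8).
t=3: eigenvector (1, 0, 0).
P = [[0, 0, 1], [2, -3, 0], [5, -8, 0]], D = diag(1, 0, 3), P⁻¹ = [[0, 8, -3], [0, 5, -2], [1, 0, 0]].
A² = P·diag(1, 0, 9)·P⁻¹ = [[9, 0, 0], [0, 16, -6], [0, 40, -15]].
The requested entry is -15.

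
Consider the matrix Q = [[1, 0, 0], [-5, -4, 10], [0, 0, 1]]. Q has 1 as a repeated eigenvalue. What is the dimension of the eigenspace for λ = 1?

Q − 1I = [[0, 0, 0], [-5, -5, 10], [0, 0, 0]].
This matrix has rank 1, so its null space has dimension 3 − 1 = 2.

2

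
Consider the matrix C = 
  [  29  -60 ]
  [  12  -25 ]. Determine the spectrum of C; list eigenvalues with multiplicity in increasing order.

Characteristic polynomial: p(μ) = μ^2 - 4μ - 5 = (μ - 5)(μ + 1).
Roots (with multiplicity): -1, 5.

-1, 5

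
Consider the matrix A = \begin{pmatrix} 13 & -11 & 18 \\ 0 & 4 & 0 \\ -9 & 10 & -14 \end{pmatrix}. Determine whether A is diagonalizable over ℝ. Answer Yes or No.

Characteristic polynomial: p(s) = s^3 - 3s^2 - 24s + 80 = (s - 4)^2(s + 5).
s = 4 has algebraic multiplicity 2; rank(A − 4I) = 2, so geometric multiplicity = 1.
Geometric multiplicity < algebraic multiplicity, so A is not diagonalizable.

No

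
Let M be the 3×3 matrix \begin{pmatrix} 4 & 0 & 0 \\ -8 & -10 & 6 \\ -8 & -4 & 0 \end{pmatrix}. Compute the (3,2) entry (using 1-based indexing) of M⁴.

2080

Characteristic polynomial: λ^3 + 6λ^2 - 16λ - 96 = (λ - 4)(λ + 4)(λ + 6), so the eigenvalues are -6, -4, 4.
λ=-4: eigenvector (0, 1, 1).
λ=-6: eigenvector (0, 3, 2).
λ=4: eigenvector (-1, 1, 1).
P = [[0, 0, -1], [1, 3, 1], [1, 2, 1]], D = diag(-4, -6, 4), P⁻¹ = [[1, -2, 3], [0, 1, -1], [-1, 0, 0]].
M⁴ = P·diag(256, 1296, 256)·P⁻¹ = [[256, 0, 0], [0, 3376, -3120], [0, 2080, -1824]].
The requested entry is 2080.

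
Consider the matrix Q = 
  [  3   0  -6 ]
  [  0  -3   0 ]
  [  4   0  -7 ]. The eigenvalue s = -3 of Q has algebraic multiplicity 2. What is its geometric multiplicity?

2

Q + 3I = [[6, 0, -6], [0, 0, 0], [4, 0, -4]].
This matrix has rank 1, so its null space has dimension 3 − 1 = 2.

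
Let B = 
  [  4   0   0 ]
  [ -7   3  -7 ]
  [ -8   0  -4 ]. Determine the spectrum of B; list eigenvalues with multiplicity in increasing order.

Characteristic polynomial: p(r) = r^3 - 3r^2 - 16r + 48 = (r - 4)(r - 3)(r + 4).
Roots (with multiplicity): -4, 3, 4.

-4, 3, 4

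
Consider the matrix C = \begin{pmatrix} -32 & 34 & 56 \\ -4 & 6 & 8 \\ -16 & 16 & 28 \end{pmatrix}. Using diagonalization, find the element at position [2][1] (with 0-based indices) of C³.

Characteristic polynomial: λ^3 - 2λ^2 - 16λ + 32 = (λ - 4)(λ - 2)(λ + 4), so the eigenvalues are -4, 2, 4.
λ=4: eigenvector (-5, -2, -2).
λ=2: eigenvector (1, 1, 0).
λ=-4: eigenvector (2, 0, 1).
P = [[-5, 1, 2], [-2, 1, 0], [-2, 0, 1]], D = diag(4, 2, -4), P⁻¹ = [[1, -1, -2], [2, -1, -4], [2, -2, -3]].
C³ = P·diag(64, 8, -64)·P⁻¹ = [[-560, 568, 992], [-112, 120, 224], [-256, 256, 448]].
The requested entry is 256.

256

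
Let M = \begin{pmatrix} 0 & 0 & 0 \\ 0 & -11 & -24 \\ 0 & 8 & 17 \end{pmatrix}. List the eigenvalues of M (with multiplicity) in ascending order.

Characteristic polynomial: p(μ) = μ^3 - 6μ^2 + 5μ = μ(μ - 5)(μ - 1).
Roots (with multiplicity): 0, 1, 5.

0, 1, 5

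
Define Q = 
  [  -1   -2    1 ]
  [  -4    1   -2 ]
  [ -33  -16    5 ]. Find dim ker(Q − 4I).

1

Q − 4I = [[-5, -2, 1], [-4, -3, -2], [-33, -16, 1]].
This matrix has rank 2, so its null space has dimension 3 − 2 = 1.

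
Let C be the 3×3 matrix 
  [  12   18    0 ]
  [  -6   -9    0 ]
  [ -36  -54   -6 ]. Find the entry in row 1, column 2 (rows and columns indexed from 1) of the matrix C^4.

Characteristic polynomial: s^3 + 3s^2 - 18s = s(s - 3)(s + 6), so the eigenvalues are -6, 0, 3.
s=0: eigenvector (-3, 2, 0).
s=3: eigenvector (-2, 1, 2).
s=-6: eigenvector (0, 0, 1).
P = [[-3, -2, 0], [2, 1, 0], [0, 2, 1]], D = diag(0, 3, -6), P⁻¹ = [[1, 2, 0], [-2, -3, 0], [4, 6, 1]].
C⁴ = P·diag(0, 81, 1296)·P⁻¹ = [[324, 486, 0], [-162, -243, 0], [4860, 7290, 1296]].
The requested entry is 486.

486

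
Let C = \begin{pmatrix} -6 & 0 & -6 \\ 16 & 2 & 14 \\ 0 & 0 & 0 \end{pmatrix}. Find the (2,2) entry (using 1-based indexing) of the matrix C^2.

Characteristic polynomial: s^3 + 4s^2 - 12s = s(s - 2)(s + 6), so the eigenvalues are -6, 0, 2.
s=-6: eigenvector (1, -2, 0).
s=2: eigenvector (0, 1, 0).
s=0: eigenvector (-1, 1, 1).
P = [[1, 0, -1], [-2, 1, 1], [0, 0, 1]], D = diag(-6, 2, 0), P⁻¹ = [[1, 0, 1], [2, 1, 1], [0, 0, 1]].
C² = P·diag(36, 4, 0)·P⁻¹ = [[36, 0, 36], [-64, 4, -68], [0, 0, 0]].
The requested entry is 4.

4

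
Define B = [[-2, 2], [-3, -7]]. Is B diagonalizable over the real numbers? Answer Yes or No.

Yes

Characteristic polynomial: p(s) = s^2 + 9s + 20 = (s + 4)(s + 5).
All 2 eigenvalues are distinct, so B is diagonalizable.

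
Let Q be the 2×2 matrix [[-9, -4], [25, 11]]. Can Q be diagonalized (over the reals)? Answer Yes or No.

Characteristic polynomial: p(r) = r^2 - 2r + 1 = (r - 1)^2.
r = 1 has algebraic multiplicity 2; rank(Q − 1I) = 1, so geometric multiplicity = 1.
Geometric multiplicity < algebraic multiplicity, so Q is not diagonalizable.

No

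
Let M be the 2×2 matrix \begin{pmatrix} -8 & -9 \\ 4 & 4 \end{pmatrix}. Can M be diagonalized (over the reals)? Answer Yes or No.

No

Characteristic polynomial: p(λ) = λ^2 + 4λ + 4 = (λ + 2)^2.
λ = -2 has algebraic multiplicity 2; rank(M + 2I) = 1, so geometric multiplicity = 1.
Geometric multiplicity < algebraic multiplicity, so M is not diagonalizable.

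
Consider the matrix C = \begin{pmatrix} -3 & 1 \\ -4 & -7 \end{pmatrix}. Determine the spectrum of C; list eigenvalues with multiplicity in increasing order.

Characteristic polynomial: p(λ) = λ^2 + 10λ + 25 = (λ + 5)^2.
Roots (with multiplicity): -5, -5.

-5, -5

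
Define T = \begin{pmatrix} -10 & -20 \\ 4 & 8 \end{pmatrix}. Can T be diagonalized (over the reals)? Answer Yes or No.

Yes

Characteristic polynomial: p(μ) = μ^2 + 2μ = μ(μ + 2).
All 2 eigenvalues are distinct, so T is diagonalizable.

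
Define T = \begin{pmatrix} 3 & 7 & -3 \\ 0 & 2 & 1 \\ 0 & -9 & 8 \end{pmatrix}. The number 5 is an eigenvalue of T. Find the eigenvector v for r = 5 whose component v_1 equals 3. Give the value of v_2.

T − 5I = [[-2, 7, -3], [0, -3, 1], [0, -9, 3]].
Solving (T − 5I)v = 0 gives the eigenspace spanned by (3, -3, -9).
With v_1 = 3, v = (3, -3, -9), so v_2 = -3.

-3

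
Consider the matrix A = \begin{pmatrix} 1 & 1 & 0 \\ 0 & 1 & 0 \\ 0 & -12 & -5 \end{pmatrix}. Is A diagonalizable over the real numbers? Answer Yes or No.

No

Characteristic polynomial: p(t) = t^3 + 3t^2 - 9t + 5 = (t - 1)^2(t + 5).
t = 1 has algebraic multiplicity 2; rank(A − 1I) = 2, so geometric multiplicity = 1.
Geometric multiplicity < algebraic multiplicity, so A is not diagonalizable.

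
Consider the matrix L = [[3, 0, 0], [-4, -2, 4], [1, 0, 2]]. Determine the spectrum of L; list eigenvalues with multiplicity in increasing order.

Characteristic polynomial: p(t) = t^3 - 3t^2 - 4t + 12 = (t - 3)(t - 2)(t + 2).
Roots (with multiplicity): -2, 2, 3.

-2, 2, 3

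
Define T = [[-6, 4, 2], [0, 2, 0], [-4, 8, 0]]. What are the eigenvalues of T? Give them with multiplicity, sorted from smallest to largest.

Characteristic polynomial: p(λ) = λ^3 + 4λ^2 - 4λ - 16 = (λ - 2)(λ + 2)(λ + 4).
Roots (with multiplicity): -4, -2, 2.

-4, -2, 2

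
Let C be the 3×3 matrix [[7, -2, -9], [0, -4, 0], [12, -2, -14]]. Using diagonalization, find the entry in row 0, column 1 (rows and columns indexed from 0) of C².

Characteristic polynomial: r^3 + 11r^2 + 38r + 40 = (r + 2)(r + 4)(r + 5), so the eigenvalues are -5, -4, -2.
r=-5: eigenvector (3, 0, 4).
r=-4: eigenvector (1, 1, 1).
r=-2: eigenvector (-1, 0, -1).
P = [[3, 1, -1], [0, 1, 0], [4, 1, -1]], D = diag(-5, -4, -2), P⁻¹ = [[-1, 0, 1], [0, 1, 0], [-4, 1, 3]].
C² = P·diag(25, 16, 4)·P⁻¹ = [[-59, 12, 63], [0, 16, 0], [-84, 12, 88]].
The requested entry is 12.

12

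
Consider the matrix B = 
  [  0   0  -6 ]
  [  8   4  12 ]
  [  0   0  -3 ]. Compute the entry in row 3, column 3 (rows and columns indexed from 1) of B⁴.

Characteristic polynomial: r^3 - r^2 - 12r = r(r - 4)(r + 3), so the eigenvalues are -3, 0, 4.
r=0: eigenvector (1, -2, 0).
r=4: eigenvector (0, 1, 0).
r=-3: eigenvector (2, -4, 1).
P = [[1, 0, 2], [-2, 1, -4], [0, 0, 1]], D = diag(0, 4, -3), P⁻¹ = [[1, 0, -2], [2, 1, 0], [0, 0, 1]].
B⁴ = P·diag(0, 256, 81)·P⁻¹ = [[0, 0, 162], [512, 256, -324], [0, 0, 81]].
The requested entry is 81.

81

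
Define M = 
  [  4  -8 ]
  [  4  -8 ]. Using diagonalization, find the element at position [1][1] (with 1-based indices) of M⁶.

Characteristic polynomial: t^2 + 4t = t(t + 4), so the eigenvalues are -4, 0.
t=0: eigenvector (2, 1).
t=-4: eigenvector (-1, -1).
P = [[2, -1], [1, -1]], D = diag(0, -4), P⁻¹ = [[1, -1], [1, -2]].
M⁶ = P·diag(0, 4096)·P⁻¹ = [[-4096, 8192], [-4096, 8192]].
The requested entry is -4096.

-4096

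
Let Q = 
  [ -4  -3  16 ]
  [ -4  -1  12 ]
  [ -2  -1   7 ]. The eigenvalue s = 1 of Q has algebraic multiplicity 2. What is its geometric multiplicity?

1

Q − 1I = [[-5, -3, 16], [-4, -2, 12], [-2, -1, 6]].
This matrix has rank 2, so its null space has dimension 3 − 2 = 1.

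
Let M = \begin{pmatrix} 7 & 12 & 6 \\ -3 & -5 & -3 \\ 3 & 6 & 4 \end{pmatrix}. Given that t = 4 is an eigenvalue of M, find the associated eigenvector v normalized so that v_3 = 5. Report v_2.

M − 4I = [[3, 12, 6], [-3, -9, -3], [3, 6, 0]].
Solving (M − 4I)v = 0 gives the eigenspace spanned by (10, -5, 5).
With v_3 = 5, v = (10, -5, 5), so v_2 = -5.

-5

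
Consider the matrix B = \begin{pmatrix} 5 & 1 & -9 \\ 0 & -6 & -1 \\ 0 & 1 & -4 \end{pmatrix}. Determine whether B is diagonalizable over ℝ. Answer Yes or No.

Characteristic polynomial: p(μ) = μ^3 + 5μ^2 - 25μ - 125 = (μ - 5)(μ + 5)^2.
μ = -5 has algebraic multiplicity 2; rank(B + 5I) = 2, so geometric multiplicity = 1.
Geometric multiplicity < algebraic multiplicity, so B is not diagonalizable.

No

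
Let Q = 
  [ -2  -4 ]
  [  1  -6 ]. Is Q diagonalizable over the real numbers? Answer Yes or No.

Characteristic polynomial: p(s) = s^2 + 8s + 16 = (s + 4)^2.
s = -4 has algebraic multiplicity 2; rank(Q + 4I) = 1, so geometric multiplicity = 1.
Geometric multiplicity < algebraic multiplicity, so Q is not diagonalizable.

No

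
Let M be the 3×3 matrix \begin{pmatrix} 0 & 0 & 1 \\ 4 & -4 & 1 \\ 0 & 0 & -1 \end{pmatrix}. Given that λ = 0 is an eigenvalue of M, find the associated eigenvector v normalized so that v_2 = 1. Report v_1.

1

M = [[0, 0, 1], [4, -4, 1], [0, 0, -1]].
Solving (M)v = 0 gives the eigenspace spanned by (1, 1, 0).
With v_2 = 1, v = (1, 1, 0), so v_1 = 1.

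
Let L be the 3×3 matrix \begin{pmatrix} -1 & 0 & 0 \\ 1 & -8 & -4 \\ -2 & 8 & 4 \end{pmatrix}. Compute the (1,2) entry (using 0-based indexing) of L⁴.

256

Characteristic polynomial: r^3 + 5r^2 + 4r = r(r + 1)(r + 4), so the eigenvalues are -4, -1, 0.
r=-1: eigenvector (1, -1, 2).
r=0: eigenvector (0, 1, -2).
r=-4: eigenvector (0, 1, -1).
P = [[1, 0, 0], [-1, 1, 1], [2, -2, -1]], D = diag(-1, 0, -4), P⁻¹ = [[1, 0, 0], [1, -1, -1], [0, 2, 1]].
L⁴ = P·diag(1, 0, 256)·P⁻¹ = [[1, 0, 0], [-1, 512, 256], [2, -512, -256]].
The requested entry is 256.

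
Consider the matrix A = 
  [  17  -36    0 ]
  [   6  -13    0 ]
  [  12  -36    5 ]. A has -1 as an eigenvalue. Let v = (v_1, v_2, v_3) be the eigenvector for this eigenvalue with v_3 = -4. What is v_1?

-4

A + 1I = [[18, -36, 0], [6, -12, 0], [12, -36, 6]].
Solving (A + 1I)v = 0 gives the eigenspace spanned by (-4, -2, -4).
With v_3 = -4, v = (-4, -2, -4), so v_1 = -4.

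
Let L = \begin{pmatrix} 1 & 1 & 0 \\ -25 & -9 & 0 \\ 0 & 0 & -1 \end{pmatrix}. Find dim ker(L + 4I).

L + 4I = [[5, 1, 0], [-25, -5, 0], [0, 0, 3]].
This matrix has rank 2, so its null space has dimension 3 − 2 = 1.

1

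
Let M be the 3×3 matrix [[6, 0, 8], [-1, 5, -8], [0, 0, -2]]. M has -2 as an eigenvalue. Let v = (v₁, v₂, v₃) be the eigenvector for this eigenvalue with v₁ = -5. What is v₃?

M + 2I = [[8, 0, 8], [-1, 7, -8], [0, 0, 0]].
Solving (M + 2I)v = 0 gives the eigenspace spanned by (-5, 5, 5).
With v₁ = -5, v = (-5, 5, 5), so v₃ = 5.

5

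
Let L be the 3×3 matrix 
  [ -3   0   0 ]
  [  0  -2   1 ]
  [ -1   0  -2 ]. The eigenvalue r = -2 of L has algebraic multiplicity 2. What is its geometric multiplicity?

1

L + 2I = [[-1, 0, 0], [0, 0, 1], [-1, 0, 0]].
This matrix has rank 2, so its null space has dimension 3 − 2 = 1.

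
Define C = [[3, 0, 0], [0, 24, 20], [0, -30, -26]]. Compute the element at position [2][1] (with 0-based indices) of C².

60

Characteristic polynomial: λ^3 - λ^2 - 30λ + 72 = (λ - 4)(λ - 3)(λ + 6), so the eigenvalues are -6, 3, 4.
λ=3: eigenvector (1, 0, 0).
λ=-6: eigenvector (0, -2, 3).
λ=4: eigenvector (0, -1, 1).
P = [[1, 0, 0], [0, -2, -1], [0, 3, 1]], D = diag(3, -6, 4), P⁻¹ = [[1, 0, 0], [0, 1, 1], [0, -3, -2]].
C² = P·diag(9, 36, 16)·P⁻¹ = [[9, 0, 0], [0, -24, -40], [0, 60, 76]].
The requested entry is 60.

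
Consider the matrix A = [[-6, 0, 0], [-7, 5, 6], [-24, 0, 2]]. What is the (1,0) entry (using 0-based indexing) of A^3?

-361

Characteristic polynomial: s^3 - s^2 - 32s + 60 = (s - 5)(s - 2)(s + 6), so the eigenvalues are -6, 2, 5.
s=-6: eigenvector (1, -1, 3).
s=5: eigenvector (0, 1, 0).
s=2: eigenvector (0, -2, 1).
P = [[1, 0, 0], [-1, 1, -2], [3, 0, 1]], D = diag(-6, 5, 2), P⁻¹ = [[1, 0, 0], [-5, 1, 2], [-3, 0, 1]].
A³ = P·diag(-216, 125, 8)·P⁻¹ = [[-216, 0, 0], [-361, 125, 234], [-672, 0, 8]].
The requested entry is -361.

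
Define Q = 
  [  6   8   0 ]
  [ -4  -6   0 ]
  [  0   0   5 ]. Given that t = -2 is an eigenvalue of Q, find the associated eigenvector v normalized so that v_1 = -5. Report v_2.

5

Q + 2I = [[8, 8, 0], [-4, -4, 0], [0, 0, 7]].
Solving (Q + 2I)v = 0 gives the eigenspace spanned by (-5, 5, 0).
With v_1 = -5, v = (-5, 5, 0), so v_2 = 5.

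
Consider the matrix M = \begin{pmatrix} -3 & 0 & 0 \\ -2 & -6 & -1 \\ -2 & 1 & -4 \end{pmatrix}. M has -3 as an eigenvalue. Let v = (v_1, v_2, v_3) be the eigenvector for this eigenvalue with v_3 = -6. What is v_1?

3

M + 3I = [[0, 0, 0], [-2, -3, -1], [-2, 1, -1]].
Solving (M + 3I)v = 0 gives the eigenspace spanned by (3, 0, -6).
With v_3 = -6, v = (3, 0, -6), so v_1 = 3.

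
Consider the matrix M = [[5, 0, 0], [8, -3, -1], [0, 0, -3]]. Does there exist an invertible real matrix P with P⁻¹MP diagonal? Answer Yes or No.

Characteristic polynomial: p(λ) = λ^3 + λ^2 - 21λ - 45 = (λ - 5)(λ + 3)^2.
λ = -3 has algebraic multiplicity 2; rank(M + 3I) = 2, so geometric multiplicity = 1.
Geometric multiplicity < algebraic multiplicity, so M is not diagonalizable.

No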